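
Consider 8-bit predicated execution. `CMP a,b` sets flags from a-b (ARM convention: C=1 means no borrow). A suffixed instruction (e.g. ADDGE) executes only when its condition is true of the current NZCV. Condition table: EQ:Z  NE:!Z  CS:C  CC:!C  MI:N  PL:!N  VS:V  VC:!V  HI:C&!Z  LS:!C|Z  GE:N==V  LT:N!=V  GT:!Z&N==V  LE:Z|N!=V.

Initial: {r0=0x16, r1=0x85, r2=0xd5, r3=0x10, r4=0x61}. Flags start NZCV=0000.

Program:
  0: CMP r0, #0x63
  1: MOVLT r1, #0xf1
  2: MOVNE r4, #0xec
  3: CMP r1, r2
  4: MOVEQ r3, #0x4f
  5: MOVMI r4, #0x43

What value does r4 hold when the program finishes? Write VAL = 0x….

0: ✓ CMP  NZCV=1000
1: ✓ MOVLT  r1←0xf1
2: ✓ MOVNE  r4←0xec
3: ✓ CMP  NZCV=0010
4: · MOVEQ
5: · MOVMI

VAL = 0xec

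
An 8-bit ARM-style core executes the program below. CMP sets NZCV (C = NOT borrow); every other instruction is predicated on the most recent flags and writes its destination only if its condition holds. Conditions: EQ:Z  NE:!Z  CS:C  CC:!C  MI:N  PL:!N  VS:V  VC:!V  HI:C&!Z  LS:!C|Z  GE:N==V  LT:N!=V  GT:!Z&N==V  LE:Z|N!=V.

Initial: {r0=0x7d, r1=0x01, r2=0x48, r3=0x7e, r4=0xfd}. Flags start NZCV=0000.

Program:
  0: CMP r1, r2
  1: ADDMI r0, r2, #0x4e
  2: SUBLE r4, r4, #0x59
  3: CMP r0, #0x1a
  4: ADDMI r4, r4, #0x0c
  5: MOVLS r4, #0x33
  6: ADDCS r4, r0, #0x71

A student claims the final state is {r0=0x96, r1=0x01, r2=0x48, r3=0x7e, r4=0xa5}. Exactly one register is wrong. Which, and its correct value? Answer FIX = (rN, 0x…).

FIX = (r4, 0x07)

[0] flags=1000 → (cmp)
[1] flags=1000 MI?T → r0=0x96
[2] flags=1000 LE?T → r4=0xa4
[3] flags=0011 → (cmp)
[4] flags=0011 MI?F → skip
[5] flags=0011 LS?F → skip
[6] flags=0011 CS?T → r4=0x07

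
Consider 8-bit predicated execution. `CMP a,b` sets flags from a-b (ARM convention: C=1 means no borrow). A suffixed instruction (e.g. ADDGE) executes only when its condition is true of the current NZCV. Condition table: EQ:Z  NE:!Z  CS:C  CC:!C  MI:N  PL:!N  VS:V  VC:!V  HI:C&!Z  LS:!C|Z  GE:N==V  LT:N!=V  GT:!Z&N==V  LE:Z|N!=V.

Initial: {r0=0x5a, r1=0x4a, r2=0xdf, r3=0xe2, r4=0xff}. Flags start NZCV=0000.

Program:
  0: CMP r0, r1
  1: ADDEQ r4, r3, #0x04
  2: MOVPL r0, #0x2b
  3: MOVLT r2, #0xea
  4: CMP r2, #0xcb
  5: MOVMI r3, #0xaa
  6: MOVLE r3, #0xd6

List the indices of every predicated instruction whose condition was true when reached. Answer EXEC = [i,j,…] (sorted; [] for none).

[0] flags=0010 → (cmp)
[1] flags=0010 EQ?F → skip
[2] flags=0010 PL?T → r0=0x2b
[3] flags=0010 LT?F → skip
[4] flags=0010 → (cmp)
[5] flags=0010 MI?F → skip
[6] flags=0010 LE?F → skip

EXEC = [2]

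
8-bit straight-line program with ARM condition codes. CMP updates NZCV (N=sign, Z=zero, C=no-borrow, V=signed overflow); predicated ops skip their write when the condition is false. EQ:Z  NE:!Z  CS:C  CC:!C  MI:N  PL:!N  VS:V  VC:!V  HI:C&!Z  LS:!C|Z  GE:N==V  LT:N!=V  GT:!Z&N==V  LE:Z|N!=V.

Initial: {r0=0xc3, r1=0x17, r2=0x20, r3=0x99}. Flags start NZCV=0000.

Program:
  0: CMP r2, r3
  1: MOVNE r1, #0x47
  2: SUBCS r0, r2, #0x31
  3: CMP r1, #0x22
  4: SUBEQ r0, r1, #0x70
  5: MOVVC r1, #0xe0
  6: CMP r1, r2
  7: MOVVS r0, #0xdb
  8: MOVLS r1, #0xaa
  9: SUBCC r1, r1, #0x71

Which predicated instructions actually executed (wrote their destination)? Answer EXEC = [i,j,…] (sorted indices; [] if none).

EXEC = [1,5]

[0] flags=1001 → (cmp)
[1] flags=1001 NE?T → r1=0x47
[2] flags=1001 CS?F → skip
[3] flags=0010 → (cmp)
[4] flags=0010 EQ?F → skip
[5] flags=0010 VC?T → r1=0xe0
[6] flags=1010 → (cmp)
[7] flags=1010 VS?F → skip
[8] flags=1010 LS?F → skip
[9] flags=1010 CC?F → skip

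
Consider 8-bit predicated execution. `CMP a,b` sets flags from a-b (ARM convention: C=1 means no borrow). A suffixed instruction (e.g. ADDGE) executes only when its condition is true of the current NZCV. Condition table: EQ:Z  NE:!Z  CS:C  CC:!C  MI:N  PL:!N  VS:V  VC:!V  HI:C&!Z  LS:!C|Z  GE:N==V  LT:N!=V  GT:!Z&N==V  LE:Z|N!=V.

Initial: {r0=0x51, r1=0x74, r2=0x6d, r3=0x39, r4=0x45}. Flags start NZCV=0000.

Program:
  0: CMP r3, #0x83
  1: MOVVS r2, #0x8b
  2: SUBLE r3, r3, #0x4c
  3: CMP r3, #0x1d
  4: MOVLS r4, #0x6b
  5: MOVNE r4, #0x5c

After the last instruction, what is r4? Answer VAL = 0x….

VAL = 0x5c

0: ✓ CMP  NZCV=1001
1: ✓ MOVVS  r2←0x8b
2: · SUBLE
3: ✓ CMP  NZCV=0010
4: · MOVLS
5: ✓ MOVNE  r4←0x5c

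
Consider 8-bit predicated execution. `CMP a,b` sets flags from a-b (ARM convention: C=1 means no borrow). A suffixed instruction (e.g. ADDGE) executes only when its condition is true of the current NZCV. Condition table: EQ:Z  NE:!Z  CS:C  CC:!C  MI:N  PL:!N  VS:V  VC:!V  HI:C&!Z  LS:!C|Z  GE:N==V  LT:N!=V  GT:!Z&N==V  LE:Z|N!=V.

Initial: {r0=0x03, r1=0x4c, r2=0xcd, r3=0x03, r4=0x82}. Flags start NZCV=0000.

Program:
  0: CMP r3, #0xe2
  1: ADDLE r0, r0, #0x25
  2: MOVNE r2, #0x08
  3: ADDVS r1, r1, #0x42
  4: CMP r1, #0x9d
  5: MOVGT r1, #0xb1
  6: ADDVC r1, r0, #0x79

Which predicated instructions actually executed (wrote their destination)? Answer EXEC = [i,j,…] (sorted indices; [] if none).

EXEC = [2,5]

[0] flags=0000 → (cmp)
[1] flags=0000 LE?F → skip
[2] flags=0000 NE?T → r2=0x08
[3] flags=0000 VS?F → skip
[4] flags=1001 → (cmp)
[5] flags=1001 GT?T → r1=0xb1
[6] flags=1001 VC?F → skip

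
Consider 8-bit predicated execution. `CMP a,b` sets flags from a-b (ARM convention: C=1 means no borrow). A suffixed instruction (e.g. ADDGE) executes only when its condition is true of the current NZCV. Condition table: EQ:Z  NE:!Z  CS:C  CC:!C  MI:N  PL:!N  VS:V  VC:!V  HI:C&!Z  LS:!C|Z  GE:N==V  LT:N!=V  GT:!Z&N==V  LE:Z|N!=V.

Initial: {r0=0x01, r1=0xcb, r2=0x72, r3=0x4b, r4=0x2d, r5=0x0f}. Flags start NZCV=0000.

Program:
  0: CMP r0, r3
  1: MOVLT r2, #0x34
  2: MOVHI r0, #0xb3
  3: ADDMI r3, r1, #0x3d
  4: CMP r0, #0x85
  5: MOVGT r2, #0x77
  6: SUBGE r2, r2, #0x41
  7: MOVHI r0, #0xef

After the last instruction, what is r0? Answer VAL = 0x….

VAL = 0x01

0: ✓ CMP  NZCV=1000
1: ✓ MOVLT  r2←0x34
2: · MOVHI
3: ✓ ADDMI  r3←0x08
4: ✓ CMP  NZCV=0000
5: ✓ MOVGT  r2←0x77
6: ✓ SUBGE  r2←0x36
7: · MOVHI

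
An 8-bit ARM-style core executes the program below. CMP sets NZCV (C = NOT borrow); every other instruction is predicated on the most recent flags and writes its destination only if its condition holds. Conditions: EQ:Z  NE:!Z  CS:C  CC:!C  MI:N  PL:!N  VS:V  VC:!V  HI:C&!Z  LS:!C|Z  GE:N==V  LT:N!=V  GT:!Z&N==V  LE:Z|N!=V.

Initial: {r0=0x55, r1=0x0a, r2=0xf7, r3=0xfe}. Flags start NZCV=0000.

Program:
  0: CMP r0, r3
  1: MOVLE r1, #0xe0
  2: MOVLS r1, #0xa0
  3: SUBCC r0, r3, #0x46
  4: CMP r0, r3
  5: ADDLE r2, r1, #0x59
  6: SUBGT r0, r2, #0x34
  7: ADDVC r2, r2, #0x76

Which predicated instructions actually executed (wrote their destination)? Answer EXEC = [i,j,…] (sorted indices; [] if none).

[0] flags=0000 → (cmp)
[1] flags=0000 LE?F → skip
[2] flags=0000 LS?T → r1=0xa0
[3] flags=0000 CC?T → r0=0xb8
[4] flags=1000 → (cmp)
[5] flags=1000 LE?T → r2=0xf9
[6] flags=1000 GT?F → skip
[7] flags=1000 VC?T → r2=0x6f

EXEC = [2,3,5,7]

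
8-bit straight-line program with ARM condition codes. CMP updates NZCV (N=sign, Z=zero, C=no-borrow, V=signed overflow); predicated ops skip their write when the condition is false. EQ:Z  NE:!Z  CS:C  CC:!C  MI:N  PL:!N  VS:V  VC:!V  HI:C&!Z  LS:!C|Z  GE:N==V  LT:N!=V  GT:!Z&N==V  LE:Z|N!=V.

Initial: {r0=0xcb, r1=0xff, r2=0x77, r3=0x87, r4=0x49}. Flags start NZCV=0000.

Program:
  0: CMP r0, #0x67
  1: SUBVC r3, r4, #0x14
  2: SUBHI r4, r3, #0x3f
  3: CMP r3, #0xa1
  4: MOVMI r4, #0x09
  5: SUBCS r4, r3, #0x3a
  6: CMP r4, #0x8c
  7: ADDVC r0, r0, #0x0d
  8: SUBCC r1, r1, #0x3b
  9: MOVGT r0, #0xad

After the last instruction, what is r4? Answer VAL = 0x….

VAL = 0x09

0: ✓ CMP  NZCV=0011
1: · SUBVC
2: ✓ SUBHI  r4←0x48
3: ✓ CMP  NZCV=1000
4: ✓ MOVMI  r4←0x09
5: · SUBCS
6: ✓ CMP  NZCV=0000
7: ✓ ADDVC  r0←0xd8
8: ✓ SUBCC  r1←0xc4
9: ✓ MOVGT  r0←0xad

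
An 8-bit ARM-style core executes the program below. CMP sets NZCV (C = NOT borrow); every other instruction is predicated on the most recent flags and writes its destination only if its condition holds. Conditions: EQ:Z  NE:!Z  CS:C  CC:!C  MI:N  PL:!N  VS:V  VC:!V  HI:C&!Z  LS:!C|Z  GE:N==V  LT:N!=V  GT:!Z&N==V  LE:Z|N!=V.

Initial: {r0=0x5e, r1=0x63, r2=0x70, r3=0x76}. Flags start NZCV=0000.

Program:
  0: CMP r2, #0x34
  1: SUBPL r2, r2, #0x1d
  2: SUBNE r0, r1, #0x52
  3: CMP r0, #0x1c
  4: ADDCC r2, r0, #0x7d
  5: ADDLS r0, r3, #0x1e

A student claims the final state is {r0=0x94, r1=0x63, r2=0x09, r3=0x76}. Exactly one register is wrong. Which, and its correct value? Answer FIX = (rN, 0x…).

FIX = (r2, 0x8e)

0: ✓ CMP  NZCV=0010
1: ✓ SUBPL  r2←0x53
2: ✓ SUBNE  r0←0x11
3: ✓ CMP  NZCV=1000
4: ✓ ADDCC  r2←0x8e
5: ✓ ADDLS  r0←0x94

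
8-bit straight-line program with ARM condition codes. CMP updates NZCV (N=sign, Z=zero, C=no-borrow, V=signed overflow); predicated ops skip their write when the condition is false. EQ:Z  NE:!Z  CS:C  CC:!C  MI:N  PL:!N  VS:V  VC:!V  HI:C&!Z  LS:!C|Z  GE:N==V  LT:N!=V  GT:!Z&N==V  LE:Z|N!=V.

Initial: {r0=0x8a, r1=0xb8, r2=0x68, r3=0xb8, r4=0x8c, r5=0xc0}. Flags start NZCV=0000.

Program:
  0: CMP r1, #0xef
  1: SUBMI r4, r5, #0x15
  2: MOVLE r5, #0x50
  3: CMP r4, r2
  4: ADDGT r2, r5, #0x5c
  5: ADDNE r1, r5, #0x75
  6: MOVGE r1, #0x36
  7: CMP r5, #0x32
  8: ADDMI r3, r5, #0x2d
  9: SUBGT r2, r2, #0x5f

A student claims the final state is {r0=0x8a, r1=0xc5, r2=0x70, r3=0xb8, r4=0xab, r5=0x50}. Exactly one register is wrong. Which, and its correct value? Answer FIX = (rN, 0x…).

[0] flags=1000 → (cmp)
[1] flags=1000 MI?T → r4=0xab
[2] flags=1000 LE?T → r5=0x50
[3] flags=0011 → (cmp)
[4] flags=0011 GT?F → skip
[5] flags=0011 NE?T → r1=0xc5
[6] flags=0011 GE?F → skip
[7] flags=0010 → (cmp)
[8] flags=0010 MI?F → skip
[9] flags=0010 GT?T → r2=0x09

FIX = (r2, 0x09)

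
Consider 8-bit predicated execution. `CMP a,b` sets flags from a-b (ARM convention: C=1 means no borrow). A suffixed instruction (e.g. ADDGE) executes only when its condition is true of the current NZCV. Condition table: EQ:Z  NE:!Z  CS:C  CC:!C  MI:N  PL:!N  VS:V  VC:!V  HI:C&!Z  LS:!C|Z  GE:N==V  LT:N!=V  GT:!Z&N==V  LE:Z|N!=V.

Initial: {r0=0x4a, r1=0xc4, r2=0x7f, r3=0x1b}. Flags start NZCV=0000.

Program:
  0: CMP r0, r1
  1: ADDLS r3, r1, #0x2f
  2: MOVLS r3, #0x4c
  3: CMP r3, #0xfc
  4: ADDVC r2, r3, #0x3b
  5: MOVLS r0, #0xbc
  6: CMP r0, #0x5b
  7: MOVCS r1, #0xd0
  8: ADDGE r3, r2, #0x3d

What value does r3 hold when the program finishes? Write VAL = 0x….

0: ✓ CMP  NZCV=1001
1: ✓ ADDLS  r3←0xf3
2: ✓ MOVLS  r3←0x4c
3: ✓ CMP  NZCV=0000
4: ✓ ADDVC  r2←0x87
5: ✓ MOVLS  r0←0xbc
6: ✓ CMP  NZCV=0011
7: ✓ MOVCS  r1←0xd0
8: · ADDGE

VAL = 0x4c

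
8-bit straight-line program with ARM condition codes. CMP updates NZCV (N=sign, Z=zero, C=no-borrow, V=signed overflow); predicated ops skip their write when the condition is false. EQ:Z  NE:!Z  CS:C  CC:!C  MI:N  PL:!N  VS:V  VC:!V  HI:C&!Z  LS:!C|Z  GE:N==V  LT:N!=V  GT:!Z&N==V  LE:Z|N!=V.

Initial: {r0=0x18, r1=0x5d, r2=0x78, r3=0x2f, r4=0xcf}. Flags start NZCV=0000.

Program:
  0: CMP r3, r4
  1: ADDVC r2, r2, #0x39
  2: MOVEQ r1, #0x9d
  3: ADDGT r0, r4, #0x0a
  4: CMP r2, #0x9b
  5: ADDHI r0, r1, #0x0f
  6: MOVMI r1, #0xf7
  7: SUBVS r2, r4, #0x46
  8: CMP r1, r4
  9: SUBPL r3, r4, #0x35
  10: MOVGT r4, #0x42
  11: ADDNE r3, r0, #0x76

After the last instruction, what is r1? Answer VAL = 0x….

0: ✓ CMP  NZCV=0000
1: ✓ ADDVC  r2←0xb1
2: · MOVEQ
3: ✓ ADDGT  r0←0xd9
4: ✓ CMP  NZCV=0010
5: ✓ ADDHI  r0←0x6c
6: · MOVMI
7: · SUBVS
8: ✓ CMP  NZCV=1001
9: · SUBPL
10: ✓ MOVGT  r4←0x42
11: ✓ ADDNE  r3←0xe2

VAL = 0x5d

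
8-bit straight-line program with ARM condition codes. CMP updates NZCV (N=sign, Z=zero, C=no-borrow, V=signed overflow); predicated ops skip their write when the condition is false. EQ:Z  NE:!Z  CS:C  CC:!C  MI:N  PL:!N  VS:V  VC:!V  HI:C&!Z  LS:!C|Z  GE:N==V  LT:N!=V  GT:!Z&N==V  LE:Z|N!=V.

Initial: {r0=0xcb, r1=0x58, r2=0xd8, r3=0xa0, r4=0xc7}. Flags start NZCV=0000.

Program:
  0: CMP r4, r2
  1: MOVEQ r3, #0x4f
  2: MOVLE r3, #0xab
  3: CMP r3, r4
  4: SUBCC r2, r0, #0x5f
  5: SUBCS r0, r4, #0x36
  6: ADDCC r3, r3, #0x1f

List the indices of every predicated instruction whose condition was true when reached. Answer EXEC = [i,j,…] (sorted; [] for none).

EXEC = [2,4,6]

0: ✓ CMP  NZCV=1000
1: · MOVEQ
2: ✓ MOVLE  r3←0xab
3: ✓ CMP  NZCV=1000
4: ✓ SUBCC  r2←0x6c
5: · SUBCS
6: ✓ ADDCC  r3←0xca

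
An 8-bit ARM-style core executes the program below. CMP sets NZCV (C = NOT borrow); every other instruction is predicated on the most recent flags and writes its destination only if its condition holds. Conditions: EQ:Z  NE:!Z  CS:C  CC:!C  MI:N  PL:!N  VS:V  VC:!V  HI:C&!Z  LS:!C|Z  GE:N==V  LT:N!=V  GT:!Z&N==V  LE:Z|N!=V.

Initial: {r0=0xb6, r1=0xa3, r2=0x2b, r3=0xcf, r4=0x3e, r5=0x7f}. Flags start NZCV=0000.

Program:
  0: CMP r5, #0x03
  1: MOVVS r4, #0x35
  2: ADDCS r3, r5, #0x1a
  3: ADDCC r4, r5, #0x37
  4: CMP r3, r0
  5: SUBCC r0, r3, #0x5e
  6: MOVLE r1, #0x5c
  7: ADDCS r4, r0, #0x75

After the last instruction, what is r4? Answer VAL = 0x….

0: ✓ CMP  NZCV=0010
1: · MOVVS
2: ✓ ADDCS  r3←0x99
3: · ADDCC
4: ✓ CMP  NZCV=1000
5: ✓ SUBCC  r0←0x3b
6: ✓ MOVLE  r1←0x5c
7: · ADDCS

VAL = 0x3e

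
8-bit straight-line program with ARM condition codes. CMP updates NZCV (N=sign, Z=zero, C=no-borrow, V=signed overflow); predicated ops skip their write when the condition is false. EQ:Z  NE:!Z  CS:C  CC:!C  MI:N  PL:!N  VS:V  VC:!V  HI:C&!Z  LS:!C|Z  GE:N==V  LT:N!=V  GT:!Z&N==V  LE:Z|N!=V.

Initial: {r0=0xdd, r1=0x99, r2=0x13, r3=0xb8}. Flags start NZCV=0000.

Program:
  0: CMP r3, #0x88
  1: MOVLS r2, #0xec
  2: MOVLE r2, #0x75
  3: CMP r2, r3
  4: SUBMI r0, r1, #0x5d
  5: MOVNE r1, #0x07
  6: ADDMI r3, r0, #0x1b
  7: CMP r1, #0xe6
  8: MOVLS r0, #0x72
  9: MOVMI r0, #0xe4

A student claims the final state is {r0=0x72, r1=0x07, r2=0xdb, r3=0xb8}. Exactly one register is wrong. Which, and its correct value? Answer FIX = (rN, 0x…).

0: ✓ CMP  NZCV=0010
1: · MOVLS
2: · MOVLE
3: ✓ CMP  NZCV=0000
4: · SUBMI
5: ✓ MOVNE  r1←0x07
6: · ADDMI
7: ✓ CMP  NZCV=0000
8: ✓ MOVLS  r0←0x72
9: · MOVMI

FIX = (r2, 0x13)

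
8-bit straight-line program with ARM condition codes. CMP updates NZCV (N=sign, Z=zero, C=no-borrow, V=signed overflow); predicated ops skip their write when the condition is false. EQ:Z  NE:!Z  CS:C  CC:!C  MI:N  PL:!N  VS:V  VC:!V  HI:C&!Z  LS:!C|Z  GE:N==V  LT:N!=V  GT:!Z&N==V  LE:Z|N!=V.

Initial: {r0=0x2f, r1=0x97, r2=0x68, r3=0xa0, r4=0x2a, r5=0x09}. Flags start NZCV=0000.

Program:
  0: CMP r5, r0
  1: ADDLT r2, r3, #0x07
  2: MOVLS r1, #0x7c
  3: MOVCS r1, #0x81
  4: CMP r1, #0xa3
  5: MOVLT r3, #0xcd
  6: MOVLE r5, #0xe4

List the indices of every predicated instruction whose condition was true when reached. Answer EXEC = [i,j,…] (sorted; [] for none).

0: ✓ CMP  NZCV=1000
1: ✓ ADDLT  r2←0xa7
2: ✓ MOVLS  r1←0x7c
3: · MOVCS
4: ✓ CMP  NZCV=1001
5: · MOVLT
6: · MOVLE

EXEC = [1,2]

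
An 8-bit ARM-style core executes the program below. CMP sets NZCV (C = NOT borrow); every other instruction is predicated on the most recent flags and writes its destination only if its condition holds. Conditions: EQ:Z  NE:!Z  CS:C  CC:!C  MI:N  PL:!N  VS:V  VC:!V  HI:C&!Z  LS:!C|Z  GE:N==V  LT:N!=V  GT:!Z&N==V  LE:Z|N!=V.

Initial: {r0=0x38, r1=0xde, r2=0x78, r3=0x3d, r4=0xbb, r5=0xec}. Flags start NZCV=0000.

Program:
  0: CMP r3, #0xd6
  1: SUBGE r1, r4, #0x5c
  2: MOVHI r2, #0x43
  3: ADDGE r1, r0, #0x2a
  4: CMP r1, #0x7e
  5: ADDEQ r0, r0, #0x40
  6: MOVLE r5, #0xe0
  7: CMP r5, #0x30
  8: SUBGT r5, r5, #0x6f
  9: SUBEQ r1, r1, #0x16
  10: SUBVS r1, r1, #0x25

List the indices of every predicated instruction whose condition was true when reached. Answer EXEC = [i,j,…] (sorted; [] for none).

EXEC = [1,3,6]

0: ✓ CMP  NZCV=0000
1: ✓ SUBGE  r1←0x5f
2: · MOVHI
3: ✓ ADDGE  r1←0x62
4: ✓ CMP  NZCV=1000
5: · ADDEQ
6: ✓ MOVLE  r5←0xe0
7: ✓ CMP  NZCV=1010
8: · SUBGT
9: · SUBEQ
10: · SUBVS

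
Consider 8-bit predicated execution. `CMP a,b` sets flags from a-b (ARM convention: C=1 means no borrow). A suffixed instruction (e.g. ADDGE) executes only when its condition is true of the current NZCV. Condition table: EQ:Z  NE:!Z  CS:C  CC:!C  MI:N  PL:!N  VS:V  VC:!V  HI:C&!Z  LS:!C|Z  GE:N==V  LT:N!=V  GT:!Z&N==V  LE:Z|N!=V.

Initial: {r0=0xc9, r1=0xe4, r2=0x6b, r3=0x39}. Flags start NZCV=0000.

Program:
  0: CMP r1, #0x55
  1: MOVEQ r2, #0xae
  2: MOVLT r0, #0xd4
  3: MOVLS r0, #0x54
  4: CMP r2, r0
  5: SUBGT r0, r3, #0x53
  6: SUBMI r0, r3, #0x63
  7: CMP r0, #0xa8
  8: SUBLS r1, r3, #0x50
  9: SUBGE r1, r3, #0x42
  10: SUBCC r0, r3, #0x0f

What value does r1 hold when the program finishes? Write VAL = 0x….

0: ✓ CMP  NZCV=1010
1: · MOVEQ
2: ✓ MOVLT  r0←0xd4
3: · MOVLS
4: ✓ CMP  NZCV=1001
5: ✓ SUBGT  r0←0xe6
6: ✓ SUBMI  r0←0xd6
7: ✓ CMP  NZCV=0010
8: · SUBLS
9: ✓ SUBGE  r1←0xf7
10: · SUBCC

VAL = 0xf7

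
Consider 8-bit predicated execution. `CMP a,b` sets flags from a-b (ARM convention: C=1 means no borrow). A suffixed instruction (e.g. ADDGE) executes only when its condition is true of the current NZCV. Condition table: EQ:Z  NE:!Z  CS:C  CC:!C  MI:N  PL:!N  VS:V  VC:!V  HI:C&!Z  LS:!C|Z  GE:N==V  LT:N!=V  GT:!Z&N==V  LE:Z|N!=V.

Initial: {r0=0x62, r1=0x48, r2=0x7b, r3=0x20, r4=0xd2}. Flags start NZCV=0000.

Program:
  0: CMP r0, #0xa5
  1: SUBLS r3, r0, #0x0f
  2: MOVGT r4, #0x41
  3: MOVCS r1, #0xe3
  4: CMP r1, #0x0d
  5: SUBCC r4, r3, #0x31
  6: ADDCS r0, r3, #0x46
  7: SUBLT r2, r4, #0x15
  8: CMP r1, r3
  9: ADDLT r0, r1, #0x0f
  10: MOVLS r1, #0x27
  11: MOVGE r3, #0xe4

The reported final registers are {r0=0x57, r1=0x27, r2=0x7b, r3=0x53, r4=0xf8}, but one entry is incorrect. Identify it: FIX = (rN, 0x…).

FIX = (r4, 0x41)

0: ✓ CMP  NZCV=1001
1: ✓ SUBLS  r3←0x53
2: ✓ MOVGT  r4←0x41
3: · MOVCS
4: ✓ CMP  NZCV=0010
5: · SUBCC
6: ✓ ADDCS  r0←0x99
7: · SUBLT
8: ✓ CMP  NZCV=1000
9: ✓ ADDLT  r0←0x57
10: ✓ MOVLS  r1←0x27
11: · MOVGE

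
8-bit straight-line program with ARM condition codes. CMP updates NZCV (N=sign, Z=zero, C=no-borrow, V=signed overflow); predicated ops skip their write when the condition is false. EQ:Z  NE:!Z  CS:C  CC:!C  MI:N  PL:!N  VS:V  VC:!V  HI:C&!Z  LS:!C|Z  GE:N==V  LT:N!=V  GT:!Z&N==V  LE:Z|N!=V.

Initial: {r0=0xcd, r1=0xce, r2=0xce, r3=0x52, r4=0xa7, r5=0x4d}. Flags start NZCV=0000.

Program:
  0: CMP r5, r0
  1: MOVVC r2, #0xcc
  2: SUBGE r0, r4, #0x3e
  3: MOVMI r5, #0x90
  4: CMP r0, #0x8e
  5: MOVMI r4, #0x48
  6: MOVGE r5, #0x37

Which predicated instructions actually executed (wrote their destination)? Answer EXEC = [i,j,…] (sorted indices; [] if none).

0: ✓ CMP  NZCV=1001
1: · MOVVC
2: ✓ SUBGE  r0←0x69
3: ✓ MOVMI  r5←0x90
4: ✓ CMP  NZCV=1001
5: ✓ MOVMI  r4←0x48
6: ✓ MOVGE  r5←0x37

EXEC = [2,3,5,6]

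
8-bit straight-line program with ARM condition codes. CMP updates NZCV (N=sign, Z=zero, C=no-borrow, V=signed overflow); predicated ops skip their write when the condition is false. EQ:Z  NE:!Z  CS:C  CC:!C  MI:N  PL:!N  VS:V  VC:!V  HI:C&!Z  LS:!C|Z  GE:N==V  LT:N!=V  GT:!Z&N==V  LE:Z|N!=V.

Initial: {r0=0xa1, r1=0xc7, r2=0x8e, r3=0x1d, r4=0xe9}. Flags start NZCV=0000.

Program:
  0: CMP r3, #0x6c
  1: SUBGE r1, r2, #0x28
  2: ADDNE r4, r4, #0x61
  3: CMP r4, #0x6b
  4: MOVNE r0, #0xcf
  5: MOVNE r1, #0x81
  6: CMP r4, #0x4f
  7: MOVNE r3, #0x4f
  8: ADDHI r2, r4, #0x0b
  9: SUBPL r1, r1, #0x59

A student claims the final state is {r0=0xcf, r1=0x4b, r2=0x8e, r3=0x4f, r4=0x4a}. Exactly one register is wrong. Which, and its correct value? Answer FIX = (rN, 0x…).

[0] flags=1000 → (cmp)
[1] flags=1000 GE?F → skip
[2] flags=1000 NE?T → r4=0x4a
[3] flags=1000 → (cmp)
[4] flags=1000 NE?T → r0=0xcf
[5] flags=1000 NE?T → r1=0x81
[6] flags=1000 → (cmp)
[7] flags=1000 NE?T → r3=0x4f
[8] flags=1000 HI?F → skip
[9] flags=1000 PL?F → skip

FIX = (r1, 0x81)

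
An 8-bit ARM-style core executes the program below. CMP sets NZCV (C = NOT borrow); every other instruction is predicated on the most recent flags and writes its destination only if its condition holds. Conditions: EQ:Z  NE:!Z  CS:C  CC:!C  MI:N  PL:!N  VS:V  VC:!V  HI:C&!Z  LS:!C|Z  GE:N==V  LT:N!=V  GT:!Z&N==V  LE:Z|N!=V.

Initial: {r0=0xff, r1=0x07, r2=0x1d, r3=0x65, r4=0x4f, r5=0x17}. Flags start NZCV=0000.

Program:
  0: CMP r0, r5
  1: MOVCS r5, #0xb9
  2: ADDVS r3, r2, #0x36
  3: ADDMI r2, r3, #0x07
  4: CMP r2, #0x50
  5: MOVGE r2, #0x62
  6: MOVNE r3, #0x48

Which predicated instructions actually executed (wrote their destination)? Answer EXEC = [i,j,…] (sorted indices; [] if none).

0: ✓ CMP  NZCV=1010
1: ✓ MOVCS  r5←0xb9
2: · ADDVS
3: ✓ ADDMI  r2←0x6c
4: ✓ CMP  NZCV=0010
5: ✓ MOVGE  r2←0x62
6: ✓ MOVNE  r3←0x48

EXEC = [1,3,5,6]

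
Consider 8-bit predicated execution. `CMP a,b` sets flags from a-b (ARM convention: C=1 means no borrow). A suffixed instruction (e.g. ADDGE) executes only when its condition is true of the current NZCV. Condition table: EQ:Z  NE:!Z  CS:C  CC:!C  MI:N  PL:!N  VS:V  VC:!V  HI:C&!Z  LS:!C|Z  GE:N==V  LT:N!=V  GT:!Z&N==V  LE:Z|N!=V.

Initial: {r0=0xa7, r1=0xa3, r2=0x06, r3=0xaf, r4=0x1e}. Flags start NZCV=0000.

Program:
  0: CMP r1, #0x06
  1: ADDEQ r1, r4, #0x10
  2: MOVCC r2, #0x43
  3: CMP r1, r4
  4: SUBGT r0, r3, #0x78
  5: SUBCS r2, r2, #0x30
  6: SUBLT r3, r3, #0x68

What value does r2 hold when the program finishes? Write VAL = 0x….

[0] flags=1010 → (cmp)
[1] flags=1010 EQ?F → skip
[2] flags=1010 CC?F → skip
[3] flags=1010 → (cmp)
[4] flags=1010 GT?F → skip
[5] flags=1010 CS?T → r2=0xd6
[6] flags=1010 LT?T → r3=0x47

VAL = 0xd6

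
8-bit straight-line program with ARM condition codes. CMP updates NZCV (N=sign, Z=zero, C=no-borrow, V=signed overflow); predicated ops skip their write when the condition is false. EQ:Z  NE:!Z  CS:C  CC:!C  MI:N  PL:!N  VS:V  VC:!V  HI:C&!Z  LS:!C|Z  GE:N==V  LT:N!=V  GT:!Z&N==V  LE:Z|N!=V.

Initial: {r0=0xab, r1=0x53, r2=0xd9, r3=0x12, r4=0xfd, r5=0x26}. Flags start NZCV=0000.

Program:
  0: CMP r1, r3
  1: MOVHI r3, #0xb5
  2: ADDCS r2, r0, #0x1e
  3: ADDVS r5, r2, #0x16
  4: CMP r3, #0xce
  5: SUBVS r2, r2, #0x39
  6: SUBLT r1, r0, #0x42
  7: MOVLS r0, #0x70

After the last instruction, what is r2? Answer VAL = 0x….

0: ✓ CMP  NZCV=0010
1: ✓ MOVHI  r3←0xb5
2: ✓ ADDCS  r2←0xc9
3: · ADDVS
4: ✓ CMP  NZCV=1000
5: · SUBVS
6: ✓ SUBLT  r1←0x69
7: ✓ MOVLS  r0←0x70

VAL = 0xc9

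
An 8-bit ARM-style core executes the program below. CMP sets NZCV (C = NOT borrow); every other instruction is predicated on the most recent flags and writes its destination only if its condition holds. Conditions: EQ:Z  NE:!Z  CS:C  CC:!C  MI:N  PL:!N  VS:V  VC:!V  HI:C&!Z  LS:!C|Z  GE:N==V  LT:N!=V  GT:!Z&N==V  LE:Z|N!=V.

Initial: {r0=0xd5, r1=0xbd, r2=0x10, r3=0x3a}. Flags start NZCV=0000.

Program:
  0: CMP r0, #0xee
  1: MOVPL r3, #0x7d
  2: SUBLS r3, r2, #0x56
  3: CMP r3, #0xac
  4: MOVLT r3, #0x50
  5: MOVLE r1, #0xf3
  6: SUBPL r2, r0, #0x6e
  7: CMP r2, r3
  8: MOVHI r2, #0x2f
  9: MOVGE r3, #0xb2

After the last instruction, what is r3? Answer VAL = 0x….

[0] flags=1000 → (cmp)
[1] flags=1000 PL?F → skip
[2] flags=1000 LS?T → r3=0xba
[3] flags=0010 → (cmp)
[4] flags=0010 LT?F → skip
[5] flags=0010 LE?F → skip
[6] flags=0010 PL?T → r2=0x67
[7] flags=1001 → (cmp)
[8] flags=1001 HI?F → skip
[9] flags=1001 GE?T → r3=0xb2

VAL = 0xb2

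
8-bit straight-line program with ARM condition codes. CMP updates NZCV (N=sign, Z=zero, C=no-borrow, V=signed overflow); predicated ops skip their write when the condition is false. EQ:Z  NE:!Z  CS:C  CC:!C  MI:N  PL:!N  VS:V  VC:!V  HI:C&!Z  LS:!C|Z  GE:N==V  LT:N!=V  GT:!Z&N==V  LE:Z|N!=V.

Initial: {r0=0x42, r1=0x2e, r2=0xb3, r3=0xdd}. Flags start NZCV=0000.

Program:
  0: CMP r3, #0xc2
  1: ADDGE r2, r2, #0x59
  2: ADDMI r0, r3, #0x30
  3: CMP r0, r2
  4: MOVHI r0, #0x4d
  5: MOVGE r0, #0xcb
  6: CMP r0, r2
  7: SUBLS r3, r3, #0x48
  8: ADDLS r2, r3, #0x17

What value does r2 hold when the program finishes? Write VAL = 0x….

0: ✓ CMP  NZCV=0010
1: ✓ ADDGE  r2←0x0c
2: · ADDMI
3: ✓ CMP  NZCV=0010
4: ✓ MOVHI  r0←0x4d
5: ✓ MOVGE  r0←0xcb
6: ✓ CMP  NZCV=1010
7: · SUBLS
8: · ADDLS

VAL = 0x0c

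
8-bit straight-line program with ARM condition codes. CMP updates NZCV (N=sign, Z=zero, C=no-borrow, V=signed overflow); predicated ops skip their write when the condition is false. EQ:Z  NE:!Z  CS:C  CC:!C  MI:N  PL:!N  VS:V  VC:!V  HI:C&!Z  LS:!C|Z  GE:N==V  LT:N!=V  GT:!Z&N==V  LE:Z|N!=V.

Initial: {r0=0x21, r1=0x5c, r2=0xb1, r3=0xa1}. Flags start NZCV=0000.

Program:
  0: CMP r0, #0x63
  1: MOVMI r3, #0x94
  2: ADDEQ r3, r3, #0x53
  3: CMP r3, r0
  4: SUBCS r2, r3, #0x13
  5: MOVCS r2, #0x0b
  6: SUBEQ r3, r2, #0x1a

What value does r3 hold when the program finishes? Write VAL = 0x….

0: ✓ CMP  NZCV=1000
1: ✓ MOVMI  r3←0x94
2: · ADDEQ
3: ✓ CMP  NZCV=0011
4: ✓ SUBCS  r2←0x81
5: ✓ MOVCS  r2←0x0b
6: · SUBEQ

VAL = 0x94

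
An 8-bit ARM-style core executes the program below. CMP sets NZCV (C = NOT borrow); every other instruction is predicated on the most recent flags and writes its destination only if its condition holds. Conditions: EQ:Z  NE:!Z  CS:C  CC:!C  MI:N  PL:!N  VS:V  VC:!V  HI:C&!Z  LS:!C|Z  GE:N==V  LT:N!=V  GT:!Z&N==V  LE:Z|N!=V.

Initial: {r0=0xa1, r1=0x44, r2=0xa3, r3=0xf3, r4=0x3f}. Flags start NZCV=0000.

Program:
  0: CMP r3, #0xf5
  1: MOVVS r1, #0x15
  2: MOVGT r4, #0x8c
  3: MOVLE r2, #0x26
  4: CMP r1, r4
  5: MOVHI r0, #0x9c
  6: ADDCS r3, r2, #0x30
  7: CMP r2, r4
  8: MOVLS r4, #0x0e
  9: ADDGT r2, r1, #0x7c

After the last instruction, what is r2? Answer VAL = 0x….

0: ✓ CMP  NZCV=1000
1: · MOVVS
2: · MOVGT
3: ✓ MOVLE  r2←0x26
4: ✓ CMP  NZCV=0010
5: ✓ MOVHI  r0←0x9c
6: ✓ ADDCS  r3←0x56
7: ✓ CMP  NZCV=1000
8: ✓ MOVLS  r4←0x0e
9: · ADDGT

VAL = 0x26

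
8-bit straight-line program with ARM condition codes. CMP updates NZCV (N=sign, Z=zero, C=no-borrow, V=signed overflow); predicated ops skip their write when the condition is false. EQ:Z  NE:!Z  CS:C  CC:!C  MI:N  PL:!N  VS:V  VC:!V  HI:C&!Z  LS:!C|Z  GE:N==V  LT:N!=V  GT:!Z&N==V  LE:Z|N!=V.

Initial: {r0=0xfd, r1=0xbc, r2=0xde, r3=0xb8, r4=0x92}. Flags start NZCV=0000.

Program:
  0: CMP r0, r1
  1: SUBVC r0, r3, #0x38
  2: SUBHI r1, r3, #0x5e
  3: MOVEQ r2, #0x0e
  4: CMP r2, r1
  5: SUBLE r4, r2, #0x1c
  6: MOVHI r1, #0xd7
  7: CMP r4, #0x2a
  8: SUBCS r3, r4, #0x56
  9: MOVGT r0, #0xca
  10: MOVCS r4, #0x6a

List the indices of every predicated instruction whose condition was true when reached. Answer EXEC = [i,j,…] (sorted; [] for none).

EXEC = [1,2,5,6,8,10]

[0] flags=0010 → (cmp)
[1] flags=0010 VC?T → r0=0x80
[2] flags=0010 HI?T → r1=0x5a
[3] flags=0010 EQ?F → skip
[4] flags=1010 → (cmp)
[5] flags=1010 LE?T → r4=0xc2
[6] flags=1010 HI?T → r1=0xd7
[7] flags=1010 → (cmp)
[8] flags=1010 CS?T → r3=0x6c
[9] flags=1010 GT?F → skip
[10] flags=1010 CS?T → r4=0x6a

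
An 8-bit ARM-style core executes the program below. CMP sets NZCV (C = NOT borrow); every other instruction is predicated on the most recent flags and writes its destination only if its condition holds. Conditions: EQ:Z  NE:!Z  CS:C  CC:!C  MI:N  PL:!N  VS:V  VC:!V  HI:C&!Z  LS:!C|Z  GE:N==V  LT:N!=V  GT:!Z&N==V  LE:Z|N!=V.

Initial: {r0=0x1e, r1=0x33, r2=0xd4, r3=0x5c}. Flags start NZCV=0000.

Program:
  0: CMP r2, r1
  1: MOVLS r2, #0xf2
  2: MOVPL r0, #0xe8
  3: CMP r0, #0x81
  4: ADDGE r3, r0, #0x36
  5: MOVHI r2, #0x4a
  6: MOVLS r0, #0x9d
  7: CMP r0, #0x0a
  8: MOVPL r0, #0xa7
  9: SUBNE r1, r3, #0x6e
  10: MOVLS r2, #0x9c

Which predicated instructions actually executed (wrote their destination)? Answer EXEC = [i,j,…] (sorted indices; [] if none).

EXEC = [4,6,9]

0: ✓ CMP  NZCV=1010
1: · MOVLS
2: · MOVPL
3: ✓ CMP  NZCV=1001
4: ✓ ADDGE  r3←0x54
5: · MOVHI
6: ✓ MOVLS  r0←0x9d
7: ✓ CMP  NZCV=1010
8: · MOVPL
9: ✓ SUBNE  r1←0xe6
10: · MOVLS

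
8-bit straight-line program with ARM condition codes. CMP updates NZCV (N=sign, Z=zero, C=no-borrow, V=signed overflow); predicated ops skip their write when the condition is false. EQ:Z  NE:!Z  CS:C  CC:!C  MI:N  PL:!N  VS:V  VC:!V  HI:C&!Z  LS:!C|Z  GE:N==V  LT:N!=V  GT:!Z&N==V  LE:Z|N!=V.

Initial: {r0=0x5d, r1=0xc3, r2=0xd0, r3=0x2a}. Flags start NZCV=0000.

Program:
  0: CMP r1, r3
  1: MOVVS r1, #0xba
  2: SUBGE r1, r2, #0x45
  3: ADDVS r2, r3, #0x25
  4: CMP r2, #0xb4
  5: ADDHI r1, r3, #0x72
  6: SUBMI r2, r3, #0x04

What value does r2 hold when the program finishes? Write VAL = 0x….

[0] flags=1010 → (cmp)
[1] flags=1010 VS?F → skip
[2] flags=1010 GE?F → skip
[3] flags=1010 VS?F → skip
[4] flags=0010 → (cmp)
[5] flags=0010 HI?T → r1=0x9c
[6] flags=0010 MI?F → skip

VAL = 0xd0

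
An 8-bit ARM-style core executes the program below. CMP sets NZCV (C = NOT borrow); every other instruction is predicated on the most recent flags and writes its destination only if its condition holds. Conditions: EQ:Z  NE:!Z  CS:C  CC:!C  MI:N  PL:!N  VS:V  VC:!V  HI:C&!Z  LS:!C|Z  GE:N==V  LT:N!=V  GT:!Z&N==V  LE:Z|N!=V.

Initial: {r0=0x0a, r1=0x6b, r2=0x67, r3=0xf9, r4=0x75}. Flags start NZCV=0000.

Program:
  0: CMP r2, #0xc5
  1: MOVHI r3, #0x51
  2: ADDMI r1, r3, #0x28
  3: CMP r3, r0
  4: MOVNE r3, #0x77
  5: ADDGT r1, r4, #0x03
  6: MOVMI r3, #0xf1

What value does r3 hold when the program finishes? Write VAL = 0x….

VAL = 0xf1

0: ✓ CMP  NZCV=1001
1: · MOVHI
2: ✓ ADDMI  r1←0x21
3: ✓ CMP  NZCV=1010
4: ✓ MOVNE  r3←0x77
5: · ADDGT
6: ✓ MOVMI  r3←0xf1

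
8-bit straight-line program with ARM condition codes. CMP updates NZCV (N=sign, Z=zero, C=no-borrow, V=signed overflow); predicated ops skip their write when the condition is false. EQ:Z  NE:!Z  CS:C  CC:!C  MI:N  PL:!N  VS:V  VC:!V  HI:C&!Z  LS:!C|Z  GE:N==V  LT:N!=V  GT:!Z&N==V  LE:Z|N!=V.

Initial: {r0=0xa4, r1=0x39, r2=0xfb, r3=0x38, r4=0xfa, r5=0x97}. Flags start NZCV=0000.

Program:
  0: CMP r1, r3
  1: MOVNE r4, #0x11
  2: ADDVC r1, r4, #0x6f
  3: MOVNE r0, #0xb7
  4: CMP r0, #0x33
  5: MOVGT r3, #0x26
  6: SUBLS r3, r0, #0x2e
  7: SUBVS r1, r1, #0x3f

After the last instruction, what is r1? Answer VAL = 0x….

VAL = 0x80

[0] flags=0010 → (cmp)
[1] flags=0010 NE?T → r4=0x11
[2] flags=0010 VC?T → r1=0x80
[3] flags=0010 NE?T → r0=0xb7
[4] flags=1010 → (cmp)
[5] flags=1010 GT?F → skip
[6] flags=1010 LS?F → skip
[7] flags=1010 VS?F → skip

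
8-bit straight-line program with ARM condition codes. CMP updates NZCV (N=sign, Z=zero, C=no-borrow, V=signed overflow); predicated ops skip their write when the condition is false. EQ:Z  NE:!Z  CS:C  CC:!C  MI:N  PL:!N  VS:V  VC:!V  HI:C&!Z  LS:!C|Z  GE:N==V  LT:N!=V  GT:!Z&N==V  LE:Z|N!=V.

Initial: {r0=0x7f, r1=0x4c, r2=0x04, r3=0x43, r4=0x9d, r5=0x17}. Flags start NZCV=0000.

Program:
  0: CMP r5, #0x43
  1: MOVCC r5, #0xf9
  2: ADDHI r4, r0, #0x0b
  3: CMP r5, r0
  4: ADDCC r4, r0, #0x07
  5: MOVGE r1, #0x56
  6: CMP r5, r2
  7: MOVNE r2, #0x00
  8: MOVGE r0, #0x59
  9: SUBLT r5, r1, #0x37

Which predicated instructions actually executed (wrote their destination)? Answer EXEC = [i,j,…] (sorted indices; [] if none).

0: ✓ CMP  NZCV=1000
1: ✓ MOVCC  r5←0xf9
2: · ADDHI
3: ✓ CMP  NZCV=0011
4: · ADDCC
5: · MOVGE
6: ✓ CMP  NZCV=1010
7: ✓ MOVNE  r2←0x00
8: · MOVGE
9: ✓ SUBLT  r5←0x15

EXEC = [1,7,9]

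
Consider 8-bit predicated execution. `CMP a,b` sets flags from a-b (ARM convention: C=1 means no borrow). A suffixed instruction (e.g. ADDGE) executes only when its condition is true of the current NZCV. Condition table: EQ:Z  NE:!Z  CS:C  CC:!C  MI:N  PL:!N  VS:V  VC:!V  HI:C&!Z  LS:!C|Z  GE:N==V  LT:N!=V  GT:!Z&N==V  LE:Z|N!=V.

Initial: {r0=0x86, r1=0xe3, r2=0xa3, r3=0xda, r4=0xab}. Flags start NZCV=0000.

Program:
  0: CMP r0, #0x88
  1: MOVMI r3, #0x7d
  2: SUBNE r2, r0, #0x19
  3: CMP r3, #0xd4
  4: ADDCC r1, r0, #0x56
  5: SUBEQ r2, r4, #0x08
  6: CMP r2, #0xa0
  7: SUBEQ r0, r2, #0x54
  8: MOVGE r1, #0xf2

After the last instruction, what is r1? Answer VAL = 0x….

0: ✓ CMP  NZCV=1000
1: ✓ MOVMI  r3←0x7d
2: ✓ SUBNE  r2←0x6d
3: ✓ CMP  NZCV=1001
4: ✓ ADDCC  r1←0xdc
5: · SUBEQ
6: ✓ CMP  NZCV=1001
7: · SUBEQ
8: ✓ MOVGE  r1←0xf2

VAL = 0xf2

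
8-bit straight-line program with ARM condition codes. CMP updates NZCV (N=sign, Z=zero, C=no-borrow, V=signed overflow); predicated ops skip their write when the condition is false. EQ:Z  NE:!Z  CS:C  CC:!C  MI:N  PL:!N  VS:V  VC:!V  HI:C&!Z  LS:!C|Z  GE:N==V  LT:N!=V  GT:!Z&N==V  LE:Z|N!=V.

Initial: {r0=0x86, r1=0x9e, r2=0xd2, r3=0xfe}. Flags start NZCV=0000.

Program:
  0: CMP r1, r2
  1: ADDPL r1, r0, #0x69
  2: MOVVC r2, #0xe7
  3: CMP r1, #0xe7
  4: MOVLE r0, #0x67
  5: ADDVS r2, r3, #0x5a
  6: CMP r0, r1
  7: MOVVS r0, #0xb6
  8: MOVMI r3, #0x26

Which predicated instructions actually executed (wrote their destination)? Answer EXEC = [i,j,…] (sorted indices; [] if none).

0: ✓ CMP  NZCV=1000
1: · ADDPL
2: ✓ MOVVC  r2←0xe7
3: ✓ CMP  NZCV=1000
4: ✓ MOVLE  r0←0x67
5: · ADDVS
6: ✓ CMP  NZCV=1001
7: ✓ MOVVS  r0←0xb6
8: ✓ MOVMI  r3←0x26

EXEC = [2,4,7,8]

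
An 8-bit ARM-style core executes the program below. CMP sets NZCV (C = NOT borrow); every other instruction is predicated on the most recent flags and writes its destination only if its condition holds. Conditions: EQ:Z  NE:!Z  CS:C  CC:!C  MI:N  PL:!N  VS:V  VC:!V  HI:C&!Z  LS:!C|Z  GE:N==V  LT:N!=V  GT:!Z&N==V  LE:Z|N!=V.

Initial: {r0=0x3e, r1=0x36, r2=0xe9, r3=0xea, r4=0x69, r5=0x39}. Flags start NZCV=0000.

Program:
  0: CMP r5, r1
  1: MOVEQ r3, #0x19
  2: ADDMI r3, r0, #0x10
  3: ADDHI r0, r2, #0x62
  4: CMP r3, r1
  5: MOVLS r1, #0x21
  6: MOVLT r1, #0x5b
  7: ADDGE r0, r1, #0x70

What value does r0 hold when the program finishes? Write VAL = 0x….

VAL = 0x4b

[0] flags=0010 → (cmp)
[1] flags=0010 EQ?F → skip
[2] flags=0010 MI?F → skip
[3] flags=0010 HI?T → r0=0x4b
[4] flags=1010 → (cmp)
[5] flags=1010 LS?F → skip
[6] flags=1010 LT?T → r1=0x5b
[7] flags=1010 GE?F → skip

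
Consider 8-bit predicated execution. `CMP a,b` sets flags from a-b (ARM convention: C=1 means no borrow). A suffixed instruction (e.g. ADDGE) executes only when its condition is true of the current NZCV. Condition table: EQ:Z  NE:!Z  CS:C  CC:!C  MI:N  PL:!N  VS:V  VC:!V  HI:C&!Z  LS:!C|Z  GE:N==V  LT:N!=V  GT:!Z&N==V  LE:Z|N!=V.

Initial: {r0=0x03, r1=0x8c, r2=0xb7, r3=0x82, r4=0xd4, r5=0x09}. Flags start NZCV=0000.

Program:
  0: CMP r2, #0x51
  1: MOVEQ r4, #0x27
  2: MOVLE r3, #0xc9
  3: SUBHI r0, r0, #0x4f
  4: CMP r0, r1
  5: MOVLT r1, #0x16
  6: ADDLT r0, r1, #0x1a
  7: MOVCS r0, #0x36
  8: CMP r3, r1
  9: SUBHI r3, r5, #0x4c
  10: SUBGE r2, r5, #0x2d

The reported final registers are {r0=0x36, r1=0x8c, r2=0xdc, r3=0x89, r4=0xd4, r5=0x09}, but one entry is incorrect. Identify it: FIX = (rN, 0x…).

FIX = (r3, 0xbd)

[0] flags=0011 → (cmp)
[1] flags=0011 EQ?F → skip
[2] flags=0011 LE?T → r3=0xc9
[3] flags=0011 HI?T → r0=0xb4
[4] flags=0010 → (cmp)
[5] flags=0010 LT?F → skip
[6] flags=0010 LT?F → skip
[7] flags=0010 CS?T → r0=0x36
[8] flags=0010 → (cmp)
[9] flags=0010 HI?T → r3=0xbd
[10] flags=0010 GE?T → r2=0xdc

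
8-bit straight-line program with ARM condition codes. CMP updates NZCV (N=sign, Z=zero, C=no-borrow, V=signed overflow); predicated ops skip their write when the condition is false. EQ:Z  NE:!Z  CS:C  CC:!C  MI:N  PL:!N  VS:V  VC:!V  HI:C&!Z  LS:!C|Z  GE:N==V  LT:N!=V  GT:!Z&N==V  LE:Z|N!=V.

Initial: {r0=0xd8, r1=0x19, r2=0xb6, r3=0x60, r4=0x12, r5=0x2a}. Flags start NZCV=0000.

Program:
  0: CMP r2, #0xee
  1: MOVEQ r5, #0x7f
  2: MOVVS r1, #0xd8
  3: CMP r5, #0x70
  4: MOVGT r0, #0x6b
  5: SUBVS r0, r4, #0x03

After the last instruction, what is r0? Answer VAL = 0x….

[0] flags=1000 → (cmp)
[1] flags=1000 EQ?F → skip
[2] flags=1000 VS?F → skip
[3] flags=1000 → (cmp)
[4] flags=1000 GT?F → skip
[5] flags=1000 VS?F → skip

VAL = 0xd8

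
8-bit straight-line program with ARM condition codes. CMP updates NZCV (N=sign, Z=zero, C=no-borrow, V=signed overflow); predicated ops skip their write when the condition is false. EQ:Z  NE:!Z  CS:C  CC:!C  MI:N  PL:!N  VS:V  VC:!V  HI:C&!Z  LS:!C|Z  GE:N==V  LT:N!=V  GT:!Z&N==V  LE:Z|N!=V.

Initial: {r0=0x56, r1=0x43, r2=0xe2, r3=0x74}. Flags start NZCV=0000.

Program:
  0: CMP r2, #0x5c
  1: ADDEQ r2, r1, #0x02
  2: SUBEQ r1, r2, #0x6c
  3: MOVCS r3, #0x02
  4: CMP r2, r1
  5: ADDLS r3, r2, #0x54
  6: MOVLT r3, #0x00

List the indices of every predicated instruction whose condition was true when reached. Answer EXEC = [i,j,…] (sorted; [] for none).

EXEC = [3,6]

0: ✓ CMP  NZCV=1010
1: · ADDEQ
2: · SUBEQ
3: ✓ MOVCS  r3←0x02
4: ✓ CMP  NZCV=1010
5: · ADDLS
6: ✓ MOVLT  r3←0x00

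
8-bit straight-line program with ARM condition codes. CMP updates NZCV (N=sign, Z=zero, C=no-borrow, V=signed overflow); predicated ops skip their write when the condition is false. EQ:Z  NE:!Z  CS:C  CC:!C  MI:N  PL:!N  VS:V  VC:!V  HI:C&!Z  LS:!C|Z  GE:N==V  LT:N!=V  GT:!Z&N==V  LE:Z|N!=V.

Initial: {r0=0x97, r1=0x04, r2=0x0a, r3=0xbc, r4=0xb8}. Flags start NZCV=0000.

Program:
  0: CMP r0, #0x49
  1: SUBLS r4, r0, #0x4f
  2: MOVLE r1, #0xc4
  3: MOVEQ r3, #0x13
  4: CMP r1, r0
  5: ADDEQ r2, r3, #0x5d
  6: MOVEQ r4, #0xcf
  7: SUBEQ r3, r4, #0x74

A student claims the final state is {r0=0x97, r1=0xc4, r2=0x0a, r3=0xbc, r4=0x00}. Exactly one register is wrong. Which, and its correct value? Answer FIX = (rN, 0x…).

FIX = (r4, 0xb8)

[0] flags=0011 → (cmp)
[1] flags=0011 LS?F → skip
[2] flags=0011 LE?T → r1=0xc4
[3] flags=0011 EQ?F → skip
[4] flags=0010 → (cmp)
[5] flags=0010 EQ?F → skip
[6] flags=0010 EQ?F → skip
[7] flags=0010 EQ?F → skip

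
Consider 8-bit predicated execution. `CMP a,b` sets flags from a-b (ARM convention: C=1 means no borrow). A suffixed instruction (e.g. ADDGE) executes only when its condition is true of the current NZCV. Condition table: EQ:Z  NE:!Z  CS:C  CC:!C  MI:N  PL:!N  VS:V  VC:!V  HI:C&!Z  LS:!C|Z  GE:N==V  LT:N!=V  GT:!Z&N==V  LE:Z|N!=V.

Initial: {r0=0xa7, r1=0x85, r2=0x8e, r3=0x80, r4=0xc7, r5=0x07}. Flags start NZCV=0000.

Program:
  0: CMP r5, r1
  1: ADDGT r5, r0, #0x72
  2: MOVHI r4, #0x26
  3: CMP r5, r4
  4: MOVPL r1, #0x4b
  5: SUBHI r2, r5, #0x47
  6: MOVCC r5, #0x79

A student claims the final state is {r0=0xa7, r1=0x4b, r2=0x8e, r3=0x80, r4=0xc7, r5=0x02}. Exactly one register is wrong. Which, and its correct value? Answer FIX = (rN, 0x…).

[0] flags=1001 → (cmp)
[1] flags=1001 GT?T → r5=0x19
[2] flags=1001 HI?F → skip
[3] flags=0000 → (cmp)
[4] flags=0000 PL?T → r1=0x4b
[5] flags=0000 HI?F → skip
[6] flags=0000 CC?T → r5=0x79

FIX = (r5, 0x79)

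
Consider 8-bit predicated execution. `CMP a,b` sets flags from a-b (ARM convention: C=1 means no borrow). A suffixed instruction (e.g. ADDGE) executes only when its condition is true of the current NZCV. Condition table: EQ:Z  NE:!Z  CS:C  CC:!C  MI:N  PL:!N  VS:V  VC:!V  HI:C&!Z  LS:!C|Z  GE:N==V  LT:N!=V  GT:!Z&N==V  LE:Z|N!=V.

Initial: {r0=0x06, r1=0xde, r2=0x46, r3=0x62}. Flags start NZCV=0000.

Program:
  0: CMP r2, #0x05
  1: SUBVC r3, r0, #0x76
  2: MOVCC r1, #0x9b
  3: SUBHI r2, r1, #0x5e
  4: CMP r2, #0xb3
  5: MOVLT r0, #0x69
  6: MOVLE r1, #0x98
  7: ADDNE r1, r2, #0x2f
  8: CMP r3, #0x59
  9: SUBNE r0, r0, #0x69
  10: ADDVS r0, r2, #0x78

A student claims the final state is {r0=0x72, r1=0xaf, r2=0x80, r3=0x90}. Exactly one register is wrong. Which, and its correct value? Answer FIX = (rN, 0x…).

[0] flags=0010 → (cmp)
[1] flags=0010 VC?T → r3=0x90
[2] flags=0010 CC?F → skip
[3] flags=0010 HI?T → r2=0x80
[4] flags=1000 → (cmp)
[5] flags=1000 LT?T → r0=0x69
[6] flags=1000 LE?T → r1=0x98
[7] flags=1000 NE?T → r1=0xaf
[8] flags=0011 → (cmp)
[9] flags=0011 NE?T → r0=0x00
[10] flags=0011 VS?T → r0=0xf8

FIX = (r0, 0xf8)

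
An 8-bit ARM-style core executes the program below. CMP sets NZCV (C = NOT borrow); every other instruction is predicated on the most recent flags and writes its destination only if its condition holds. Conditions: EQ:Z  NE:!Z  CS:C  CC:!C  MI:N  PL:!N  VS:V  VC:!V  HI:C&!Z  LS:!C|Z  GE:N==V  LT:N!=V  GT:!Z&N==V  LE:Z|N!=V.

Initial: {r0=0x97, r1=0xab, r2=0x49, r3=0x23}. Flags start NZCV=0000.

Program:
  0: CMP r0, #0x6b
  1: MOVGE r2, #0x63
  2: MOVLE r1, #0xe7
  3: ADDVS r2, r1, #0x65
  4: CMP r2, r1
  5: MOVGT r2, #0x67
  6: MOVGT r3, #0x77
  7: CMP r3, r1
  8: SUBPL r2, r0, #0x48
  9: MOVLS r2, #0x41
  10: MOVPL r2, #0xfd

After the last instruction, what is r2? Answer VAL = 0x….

VAL = 0x41

0: ✓ CMP  NZCV=0011
1: · MOVGE
2: ✓ MOVLE  r1←0xe7
3: ✓ ADDVS  r2←0x4c
4: ✓ CMP  NZCV=0000
5: ✓ MOVGT  r2←0x67
6: ✓ MOVGT  r3←0x77
7: ✓ CMP  NZCV=1001
8: · SUBPL
9: ✓ MOVLS  r2←0x41
10: · MOVPL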